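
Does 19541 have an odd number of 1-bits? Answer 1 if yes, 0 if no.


0b100110001010101 has 7 ones => parity 1

1


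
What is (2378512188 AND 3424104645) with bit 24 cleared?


Step 1: 2378512188 & 3424104645 = 2349150212
Step 2: 2349150212 & ~(1 << 24) = 2349150212

2349150212


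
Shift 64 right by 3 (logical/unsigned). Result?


0b1000000 >> 3 = 0b1000 = 8

8


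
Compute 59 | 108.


0b111011 | 0b1101100 = 0b1111111 = 127

127


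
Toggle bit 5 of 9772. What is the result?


9772 ^ (1 << 5) = 9772 ^ 32 = 9740

9740


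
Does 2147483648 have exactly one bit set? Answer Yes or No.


0b10000000000000000000000000000000. Only one bit set => Yes

Yes


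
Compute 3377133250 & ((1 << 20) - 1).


3377133250 & 1048575 = 718530

718530


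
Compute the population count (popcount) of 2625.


0b101001000001 has 4 set bits

4


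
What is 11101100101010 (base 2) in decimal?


11101100101010 in decimal = 15146

15146


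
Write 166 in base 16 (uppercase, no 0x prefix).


166 = A6 hex

A6


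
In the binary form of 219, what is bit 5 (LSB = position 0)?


0b11011011, position 5 = 0

0


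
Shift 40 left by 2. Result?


0b101000 << 2 = 0b10100000 = 160

160


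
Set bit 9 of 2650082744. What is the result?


2650082744 | (1 << 9) = 2650082744 | 512 = 2650083256

2650083256


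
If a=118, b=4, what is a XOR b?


118 ^ 4 = 114

114


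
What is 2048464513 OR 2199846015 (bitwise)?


0b1111010000110010001011010000001 | 0b10000011000111101111110001111111 = 0b11111011000111111111111011111111 = 4213178111

4213178111


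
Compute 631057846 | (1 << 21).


631057846 | (1 << 21) = 631057846 | 2097152 = 633154998

633154998


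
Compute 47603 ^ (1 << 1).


47603 ^ (1 << 1) = 47603 ^ 2 = 47601

47601


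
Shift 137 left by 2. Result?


0b10001001 << 2 = 0b1000100100 = 548

548


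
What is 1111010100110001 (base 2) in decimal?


1111010100110001 in decimal = 62769

62769


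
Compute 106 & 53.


0b1101010 & 0b110101 = 0b100000 = 32

32


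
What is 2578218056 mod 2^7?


2578218056 & 127 = 72

72


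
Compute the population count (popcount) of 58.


0b111010 has 4 set bits

4


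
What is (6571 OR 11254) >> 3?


Step 1: 6571 | 11254 = 15359
Step 2: 15359 >> 3 = 1919

1919


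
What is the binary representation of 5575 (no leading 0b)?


5575 = 1010111000111 in binary

1010111000111


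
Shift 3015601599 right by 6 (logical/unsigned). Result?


0b10110011101111100110110110111111 >> 6 = 0b10110011101111100110110110 = 47118774

47118774


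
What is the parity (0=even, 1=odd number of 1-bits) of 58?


0b111010 has 4 ones => parity 0

0


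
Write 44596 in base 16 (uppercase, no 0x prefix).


44596 = AE34 hex

AE34


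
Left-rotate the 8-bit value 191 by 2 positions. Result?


Rotate 0b10111111 left by 2 (8-bit) = 0b11111110 = 254

254


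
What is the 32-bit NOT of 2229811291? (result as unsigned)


~0b10000100111010000011100001011011 = 0b1111011000101111100011110100100 = 2065156004 (32-bit unsigned)

2065156004


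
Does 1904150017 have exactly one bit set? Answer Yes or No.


0b1110001011111110000011000000001. Multiple bits set => No

No


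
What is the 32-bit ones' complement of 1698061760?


1698061760 ^ 4294967295 = 2596905535

2596905535


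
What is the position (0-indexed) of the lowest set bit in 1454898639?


0b1010110101101111111110111001111. Lowest set bit at position 0

0


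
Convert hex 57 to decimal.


57 hex = 87 decimal

87


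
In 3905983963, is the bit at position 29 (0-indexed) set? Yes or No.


0b11101000110100001001010111011011, bit 29 = 1. Yes

Yes


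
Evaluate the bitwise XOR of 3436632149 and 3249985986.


0b11001100110101101101100001010101 ^ 0b11000001101101101101100111000010 = 0b1101011000000000000110010111 = 224395671

224395671


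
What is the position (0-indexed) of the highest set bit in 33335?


0b1000001000110111. Highest set bit at position 15

15


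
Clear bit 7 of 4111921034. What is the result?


4111921034 & ~(1 << 7) = 4111920906

4111920906


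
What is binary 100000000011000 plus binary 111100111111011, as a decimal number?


100000000011000 + 111100111111011 = 1011101000010011 = 47635

47635


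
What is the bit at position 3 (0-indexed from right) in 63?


0b111111, position 3 = 1

1


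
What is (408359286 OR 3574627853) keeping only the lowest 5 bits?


Step 1: 408359286 | 3574627853 = 3713499007
Step 2: 3713499007 & 31 = 31

31


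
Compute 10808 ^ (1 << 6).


10808 ^ (1 << 6) = 10808 ^ 64 = 10872

10872


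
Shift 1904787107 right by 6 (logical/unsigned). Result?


0b1110001100010001011111010100011 >> 6 = 0b1110001100010001011111010 = 29762298

29762298


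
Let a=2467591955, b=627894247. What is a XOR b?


2467591955 ^ 627894247 = 3061354740

3061354740


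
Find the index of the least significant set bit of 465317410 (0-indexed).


0b11011101111000010111000100010. Lowest set bit at position 1

1


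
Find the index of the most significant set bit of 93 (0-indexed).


0b1011101. Highest set bit at position 6

6


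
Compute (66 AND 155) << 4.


Step 1: 66 & 155 = 2
Step 2: 2 << 4 = 32

32


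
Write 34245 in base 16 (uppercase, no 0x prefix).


34245 = 85C5 hex

85C5


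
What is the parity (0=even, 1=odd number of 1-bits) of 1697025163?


0b1100101001001101000110010001011 has 14 ones => parity 0

0


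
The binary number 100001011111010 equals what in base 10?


100001011111010 in decimal = 17146

17146


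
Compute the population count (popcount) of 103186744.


0b110001001101000000100111000 has 10 set bits

10


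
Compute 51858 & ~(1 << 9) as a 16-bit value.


51858 & ~(1 << 9) = 51346

51346


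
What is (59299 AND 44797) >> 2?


Step 1: 59299 & 44797 = 42657
Step 2: 42657 >> 2 = 10664

10664


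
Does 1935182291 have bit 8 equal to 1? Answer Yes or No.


0b1110011010110001000100111010011, bit 8 = 1. Yes

Yes


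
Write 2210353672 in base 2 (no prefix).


2210353672 = 10000011101111110101001000001000 in binary

10000011101111110101001000001000


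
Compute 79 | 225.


0b1001111 | 0b11100001 = 0b11101111 = 239

239


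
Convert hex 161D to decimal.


161D hex = 5661 decimal

5661


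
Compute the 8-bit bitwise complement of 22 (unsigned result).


~0b10110 = 0b11101001 = 233 (8-bit unsigned)

233


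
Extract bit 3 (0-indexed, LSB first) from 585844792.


0b100010111010110100100000111000, position 3 = 1

1


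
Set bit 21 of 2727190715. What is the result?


2727190715 | (1 << 21) = 2727190715 | 2097152 = 2729287867

2729287867


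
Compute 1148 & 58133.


0b10001111100 & 0b1110001100010101 = 0b10100 = 20

20


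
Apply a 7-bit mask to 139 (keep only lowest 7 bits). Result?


139 & 127 = 11

11


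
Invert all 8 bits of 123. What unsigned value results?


123 ^ 255 = 132

132


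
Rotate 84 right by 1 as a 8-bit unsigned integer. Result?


Rotate 0b1010100 right by 1 (8-bit) = 0b101010 = 42

42


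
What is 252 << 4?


0b11111100 << 4 = 0b111111000000 = 4032

4032


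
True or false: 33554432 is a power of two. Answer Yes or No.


0b10000000000000000000000000. Only one bit set => Yes

Yes


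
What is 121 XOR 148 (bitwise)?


0b1111001 ^ 0b10010100 = 0b11101101 = 237

237


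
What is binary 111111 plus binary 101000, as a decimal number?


111111 + 101000 = 1100111 = 103

103


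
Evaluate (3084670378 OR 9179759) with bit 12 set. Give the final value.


Step 1: 3084670378 | 9179759 = 3084670959
Step 2: 3084670959 | (1 << 12) = 3084670959 | 4096 = 3084670959

3084670959


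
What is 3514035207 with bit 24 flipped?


3514035207 ^ (1 << 24) = 3514035207 ^ 16777216 = 3497257991

3497257991


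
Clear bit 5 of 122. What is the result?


122 & ~(1 << 5) = 90

90


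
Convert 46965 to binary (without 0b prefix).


46965 = 1011011101110101 in binary

1011011101110101


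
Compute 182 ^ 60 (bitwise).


0b10110110 ^ 0b111100 = 0b10001010 = 138

138


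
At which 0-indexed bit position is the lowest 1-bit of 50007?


0b1100001101010111. Lowest set bit at position 0

0


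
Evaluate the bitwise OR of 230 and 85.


0b11100110 | 0b1010101 = 0b11110111 = 247

247


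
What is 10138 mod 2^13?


10138 & 8191 = 1946

1946


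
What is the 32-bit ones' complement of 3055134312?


3055134312 ^ 4294967295 = 1239832983

1239832983


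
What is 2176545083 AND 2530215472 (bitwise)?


0b10000001101110110111000100111011 & 0b10010110110100000000011000110000 = 0b10000000100100000000000000110000 = 2156920880

2156920880


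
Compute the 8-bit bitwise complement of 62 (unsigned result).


~0b111110 = 0b11000001 = 193 (8-bit unsigned)

193


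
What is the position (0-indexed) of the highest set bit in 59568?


0b1110100010110000. Highest set bit at position 15

15


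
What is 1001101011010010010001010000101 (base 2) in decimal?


1001101011010010010001010000101 in decimal = 1298735749

1298735749


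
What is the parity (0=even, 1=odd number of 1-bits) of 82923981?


0b100111100010101000111001101 has 14 ones => parity 0

0


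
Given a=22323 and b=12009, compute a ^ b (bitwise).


22323 ^ 12009 = 31194

31194


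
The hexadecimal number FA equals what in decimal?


FA hex = 250 decimal

250


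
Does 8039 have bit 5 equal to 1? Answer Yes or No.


0b1111101100111, bit 5 = 1. Yes

Yes


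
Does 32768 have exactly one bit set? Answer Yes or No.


0b1000000000000000. Only one bit set => Yes

Yes


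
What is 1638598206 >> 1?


0b1100001101010110000011000111110 >> 1 = 0b110000110101011000001100011111 = 819299103

819299103


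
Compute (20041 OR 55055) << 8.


Step 1: 20041 | 55055 = 57167
Step 2: 57167 << 8 = 14634752

14634752


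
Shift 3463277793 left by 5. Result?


0b11001110011011010110110011100001 << 5 = 0b1100111001101101011011001110000100000 = 110824889376

110824889376


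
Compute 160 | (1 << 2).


160 | (1 << 2) = 160 | 4 = 164

164


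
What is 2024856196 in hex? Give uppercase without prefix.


2024856196 = 78B0DA84 hex

78B0DA84


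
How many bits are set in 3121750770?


0b10111010000100100010001011110010 has 14 set bits

14


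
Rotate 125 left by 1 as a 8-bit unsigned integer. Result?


Rotate 0b1111101 left by 1 (8-bit) = 0b11111010 = 250

250


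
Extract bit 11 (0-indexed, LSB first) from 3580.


0b110111111100, position 11 = 1

1


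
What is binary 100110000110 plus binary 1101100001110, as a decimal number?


100110000110 + 1101100001110 = 10010010010100 = 9364

9364


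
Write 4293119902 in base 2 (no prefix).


4293119902 = 11111111111000111100111110011110 in binary

11111111111000111100111110011110


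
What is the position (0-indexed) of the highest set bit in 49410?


0b1100000100000010. Highest set bit at position 15

15


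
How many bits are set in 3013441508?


0b10110011100111010111011111100100 has 20 set bits

20


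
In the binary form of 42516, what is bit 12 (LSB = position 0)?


0b1010011000010100, position 12 = 0

0


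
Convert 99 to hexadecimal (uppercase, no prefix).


99 = 63 hex

63


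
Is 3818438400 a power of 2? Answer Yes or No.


0b11100011100110001011111100000000. Multiple bits set => No

No


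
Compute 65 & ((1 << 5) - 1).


65 & 31 = 1

1


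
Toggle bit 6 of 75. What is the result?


75 ^ (1 << 6) = 75 ^ 64 = 11

11


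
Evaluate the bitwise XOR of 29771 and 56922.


0b111010001001011 ^ 0b1101111001011010 = 0b1010101000010001 = 43537

43537


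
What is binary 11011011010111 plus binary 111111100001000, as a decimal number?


11011011010111 + 111111100001000 = 1011010111011111 = 46559

46559


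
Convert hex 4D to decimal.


4D hex = 77 decimal

77


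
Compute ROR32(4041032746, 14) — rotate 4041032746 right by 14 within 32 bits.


Rotate 0b11110000110111010100010000101010 right by 14 (32-bit) = 0b10000101010111100001101110101 = 279692149

279692149


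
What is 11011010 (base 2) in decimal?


11011010 in decimal = 218

218


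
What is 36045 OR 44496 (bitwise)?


0b1000110011001101 | 0b1010110111010000 = 0b1010110111011101 = 44509

44509


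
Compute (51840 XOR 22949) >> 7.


Step 1: 51840 ^ 22949 = 37669
Step 2: 37669 >> 7 = 294

294


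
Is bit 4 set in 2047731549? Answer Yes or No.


0b1111010000011011110011101011101, bit 4 = 1. Yes

Yes


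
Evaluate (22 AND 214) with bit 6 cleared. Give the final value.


Step 1: 22 & 214 = 22
Step 2: 22 & ~(1 << 6) = 22

22


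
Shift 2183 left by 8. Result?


0b100010000111 << 8 = 0b10001000011100000000 = 558848

558848


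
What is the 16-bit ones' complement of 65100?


65100 ^ 65535 = 435

435


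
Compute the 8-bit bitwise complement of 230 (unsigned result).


~0b11100110 = 0b11001 = 25 (8-bit unsigned)

25


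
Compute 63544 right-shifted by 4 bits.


0b1111100000111000 >> 4 = 0b111110000011 = 3971

3971


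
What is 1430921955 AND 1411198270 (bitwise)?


0b1010101010010100010001011100011 & 0b1010100000111010010110100111110 = 0b1010100000010000010000000100010 = 1409818658

1409818658


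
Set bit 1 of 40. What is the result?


40 | (1 << 1) = 40 | 2 = 42

42


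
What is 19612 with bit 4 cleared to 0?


19612 & ~(1 << 4) = 19596

19596


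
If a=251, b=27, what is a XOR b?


251 ^ 27 = 224

224


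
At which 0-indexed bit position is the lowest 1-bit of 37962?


0b1001010001001010. Lowest set bit at position 1

1


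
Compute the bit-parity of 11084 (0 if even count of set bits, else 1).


0b10101101001100 has 7 ones => parity 1

1


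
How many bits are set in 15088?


0b11101011110000 has 8 set bits

8


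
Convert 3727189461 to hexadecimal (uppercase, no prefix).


3727189461 = DE2865D5 hex

DE2865D5


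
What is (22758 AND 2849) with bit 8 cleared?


Step 1: 22758 & 2849 = 2080
Step 2: 2080 & ~(1 << 8) = 2080

2080


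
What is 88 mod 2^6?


88 & 63 = 24

24


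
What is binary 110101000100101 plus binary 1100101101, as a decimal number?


110101000100101 + 1100101101 = 110110101010010 = 27986

27986


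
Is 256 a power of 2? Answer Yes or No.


0b100000000. Only one bit set => Yes

Yes


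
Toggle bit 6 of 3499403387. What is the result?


3499403387 ^ (1 << 6) = 3499403387 ^ 64 = 3499403323

3499403323


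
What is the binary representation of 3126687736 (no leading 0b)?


3126687736 = 10111010010111010111011111111000 in binary

10111010010111010111011111111000


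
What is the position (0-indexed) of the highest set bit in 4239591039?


0b11111100101100110000011001111111. Highest set bit at position 31

31


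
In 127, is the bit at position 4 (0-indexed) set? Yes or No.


0b1111111, bit 4 = 1. Yes

Yes


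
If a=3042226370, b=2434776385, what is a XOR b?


3042226370 ^ 2434776385 = 608898435

608898435


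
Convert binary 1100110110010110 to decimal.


1100110110010110 in decimal = 52630

52630


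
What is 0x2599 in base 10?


2599 hex = 9625 decimal

9625


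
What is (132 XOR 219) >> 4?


Step 1: 132 ^ 219 = 95
Step 2: 95 >> 4 = 5

5


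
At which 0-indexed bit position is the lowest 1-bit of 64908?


0b1111110110001100. Lowest set bit at position 2

2


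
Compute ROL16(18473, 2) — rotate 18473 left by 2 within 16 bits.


Rotate 0b100100000101001 left by 2 (16-bit) = 0b10000010100101 = 8357

8357


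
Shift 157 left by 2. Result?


0b10011101 << 2 = 0b1001110100 = 628

628


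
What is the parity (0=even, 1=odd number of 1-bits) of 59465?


0b1110100001001001 has 7 ones => parity 1

1


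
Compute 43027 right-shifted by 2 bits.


0b1010100000010011 >> 2 = 0b10101000000100 = 10756

10756


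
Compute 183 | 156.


0b10110111 | 0b10011100 = 0b10111111 = 191

191


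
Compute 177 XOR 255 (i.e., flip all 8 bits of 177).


177 ^ 255 = 78

78


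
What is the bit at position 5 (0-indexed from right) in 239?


0b11101111, position 5 = 1

1


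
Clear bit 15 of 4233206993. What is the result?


4233206993 & ~(1 << 15) = 4233174225

4233174225


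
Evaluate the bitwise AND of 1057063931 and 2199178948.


0b111111000000011000001111111011 & 0b10000011000101001100111011000100 = 0b11000000001000001011000000 = 50365120

50365120


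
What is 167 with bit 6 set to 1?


167 | (1 << 6) = 167 | 64 = 231

231


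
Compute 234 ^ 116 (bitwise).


0b11101010 ^ 0b1110100 = 0b10011110 = 158

158


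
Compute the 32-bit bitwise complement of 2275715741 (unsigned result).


~0b10000111101001001010101010011101 = 0b1111000010110110101010101100010 = 2019251554 (32-bit unsigned)

2019251554


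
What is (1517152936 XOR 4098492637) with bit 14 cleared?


Step 1: 1517152936 ^ 4098492637 = 2921849461
Step 2: 2921849461 & ~(1 << 14) = 2921833077

2921833077


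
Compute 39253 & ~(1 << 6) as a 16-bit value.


39253 & ~(1 << 6) = 39189

39189


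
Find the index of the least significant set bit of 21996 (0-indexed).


0b101010111101100. Lowest set bit at position 2

2


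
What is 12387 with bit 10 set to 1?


12387 | (1 << 10) = 12387 | 1024 = 13411

13411


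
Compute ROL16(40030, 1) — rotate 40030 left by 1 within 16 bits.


Rotate 0b1001110001011110 left by 1 (16-bit) = 0b11100010111101 = 14525

14525


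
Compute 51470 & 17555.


0b1100100100001110 & 0b100010010010011 = 0b100000000000010 = 16386

16386


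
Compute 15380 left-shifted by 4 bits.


0b11110000010100 << 4 = 0b111100000101000000 = 246080

246080


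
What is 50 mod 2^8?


50 & 255 = 50

50


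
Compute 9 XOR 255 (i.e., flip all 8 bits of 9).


9 ^ 255 = 246

246


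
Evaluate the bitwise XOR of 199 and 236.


0b11000111 ^ 0b11101100 = 0b101011 = 43

43


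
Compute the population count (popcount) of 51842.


0b1100101010000010 has 6 set bits

6


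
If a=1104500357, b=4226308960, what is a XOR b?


1104500357 ^ 4226308960 = 3124563429

3124563429


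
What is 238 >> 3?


0b11101110 >> 3 = 0b11101 = 29

29


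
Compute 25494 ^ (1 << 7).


25494 ^ (1 << 7) = 25494 ^ 128 = 25366

25366


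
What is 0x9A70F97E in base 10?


9A70F97E hex = 2591095166 decimal

2591095166


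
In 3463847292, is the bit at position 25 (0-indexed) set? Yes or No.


0b11001110011101100001110101111100, bit 25 = 1. Yes

Yes


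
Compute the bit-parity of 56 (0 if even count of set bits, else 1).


0b111000 has 3 ones => parity 1

1


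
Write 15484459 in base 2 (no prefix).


15484459 = 111011000100011000101011 in binary

111011000100011000101011


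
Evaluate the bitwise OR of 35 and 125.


0b100011 | 0b1111101 = 0b1111111 = 127

127


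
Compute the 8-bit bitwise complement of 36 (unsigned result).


~0b100100 = 0b11011011 = 219 (8-bit unsigned)

219


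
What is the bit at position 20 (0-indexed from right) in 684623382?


0b101000110011101000011000010110, position 20 = 0

0


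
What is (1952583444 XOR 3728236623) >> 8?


Step 1: 1952583444 ^ 3728236623 = 2858053467
Step 2: 2858053467 >> 8 = 11164271

11164271


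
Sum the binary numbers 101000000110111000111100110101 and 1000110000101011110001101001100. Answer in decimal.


101000000110111000111100110101 + 1000110000101011110001101001100 = 1101110001100010111001010000001 = 1848734337

1848734337


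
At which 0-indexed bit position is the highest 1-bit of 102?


0b1100110. Highest set bit at position 6

6


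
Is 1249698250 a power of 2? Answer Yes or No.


0b1001010011111001110000111001010. Multiple bits set => No

No


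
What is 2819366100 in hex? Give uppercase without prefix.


2819366100 = A80C1CD4 hex

A80C1CD4


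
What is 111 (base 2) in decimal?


111 in decimal = 7

7


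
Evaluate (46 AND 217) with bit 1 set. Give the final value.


Step 1: 46 & 217 = 8
Step 2: 8 | (1 << 1) = 8 | 2 = 10

10


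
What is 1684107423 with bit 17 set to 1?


1684107423 | (1 << 17) = 1684107423 | 131072 = 1684238495

1684238495


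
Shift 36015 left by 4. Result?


0b1000110010101111 << 4 = 0b10001100101011110000 = 576240

576240


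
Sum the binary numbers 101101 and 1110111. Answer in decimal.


101101 + 1110111 = 10100100 = 164

164


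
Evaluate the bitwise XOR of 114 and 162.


0b1110010 ^ 0b10100010 = 0b11010000 = 208

208


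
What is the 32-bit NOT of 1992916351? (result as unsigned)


~0b1110110110010010111110101111111 = 0b10001001001101101000001010000000 = 2302050944 (32-bit unsigned)

2302050944


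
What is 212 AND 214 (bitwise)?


0b11010100 & 0b11010110 = 0b11010100 = 212

212


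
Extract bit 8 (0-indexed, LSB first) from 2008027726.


0b1110111101100000001001001001110, position 8 = 0

0


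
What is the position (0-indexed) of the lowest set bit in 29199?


0b111001000001111. Lowest set bit at position 0

0


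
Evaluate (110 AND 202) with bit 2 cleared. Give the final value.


Step 1: 110 & 202 = 74
Step 2: 74 & ~(1 << 2) = 74

74


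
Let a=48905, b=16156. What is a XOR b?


48905 ^ 16156 = 32789

32789


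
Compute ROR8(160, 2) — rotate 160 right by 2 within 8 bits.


Rotate 0b10100000 right by 2 (8-bit) = 0b101000 = 40

40


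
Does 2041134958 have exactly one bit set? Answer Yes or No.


0b1111001101010010011111101101110. Multiple bits set => No

No


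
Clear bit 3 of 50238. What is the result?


50238 & ~(1 << 3) = 50230

50230


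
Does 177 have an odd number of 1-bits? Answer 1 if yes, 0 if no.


0b10110001 has 4 ones => parity 0

0


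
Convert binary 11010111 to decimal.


11010111 in decimal = 215

215


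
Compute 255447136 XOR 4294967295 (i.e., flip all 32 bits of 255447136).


255447136 ^ 4294967295 = 4039520159

4039520159


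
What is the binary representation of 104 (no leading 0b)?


104 = 1101000 in binary

1101000


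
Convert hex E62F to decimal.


E62F hex = 58927 decimal

58927


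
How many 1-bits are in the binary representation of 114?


0b1110010 has 4 set bits

4


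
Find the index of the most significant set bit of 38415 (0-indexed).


0b1001011000001111. Highest set bit at position 15

15


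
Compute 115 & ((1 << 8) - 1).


115 & 255 = 115

115


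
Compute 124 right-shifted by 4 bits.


0b1111100 >> 4 = 0b111 = 7

7


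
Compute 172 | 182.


0b10101100 | 0b10110110 = 0b10111110 = 190

190


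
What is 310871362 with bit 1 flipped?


310871362 ^ (1 << 1) = 310871362 ^ 2 = 310871360

310871360


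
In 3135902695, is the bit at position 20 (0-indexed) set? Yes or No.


0b10111010111010100001001111100111, bit 20 = 0. No

No


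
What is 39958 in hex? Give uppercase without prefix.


39958 = 9C16 hex

9C16


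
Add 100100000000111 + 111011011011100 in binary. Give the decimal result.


100100000000111 + 111011011011100 = 1011111011100011 = 48867

48867


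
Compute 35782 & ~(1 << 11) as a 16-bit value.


35782 & ~(1 << 11) = 33734

33734


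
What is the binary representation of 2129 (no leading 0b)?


2129 = 100001010001 in binary

100001010001


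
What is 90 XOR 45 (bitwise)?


0b1011010 ^ 0b101101 = 0b1110111 = 119

119


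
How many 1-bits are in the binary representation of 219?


0b11011011 has 6 set bits

6


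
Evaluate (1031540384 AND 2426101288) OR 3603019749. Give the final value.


Step 1: 1031540384 & 2426101288 = 270011936
Step 2: 270011936 | 3603019749 = 3604594661

3604594661


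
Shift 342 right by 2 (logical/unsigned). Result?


0b101010110 >> 2 = 0b1010101 = 85

85


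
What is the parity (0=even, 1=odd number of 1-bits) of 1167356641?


0b1000101100101000111001011100001 has 14 ones => parity 0

0


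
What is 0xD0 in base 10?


D0 hex = 208 decimal

208


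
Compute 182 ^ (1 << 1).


182 ^ (1 << 1) = 182 ^ 2 = 180

180


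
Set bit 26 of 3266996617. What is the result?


3266996617 | (1 << 26) = 3266996617 | 67108864 = 3334105481

3334105481


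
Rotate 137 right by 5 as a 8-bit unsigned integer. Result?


Rotate 0b10001001 right by 5 (8-bit) = 0b1001100 = 76

76


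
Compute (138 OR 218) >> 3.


Step 1: 138 | 218 = 218
Step 2: 218 >> 3 = 27

27


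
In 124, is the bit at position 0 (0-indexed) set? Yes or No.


0b1111100, bit 0 = 0. No

No


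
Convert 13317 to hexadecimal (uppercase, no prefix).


13317 = 3405 hex

3405


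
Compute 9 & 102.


0b1001 & 0b1100110 = 0b0 = 0

0


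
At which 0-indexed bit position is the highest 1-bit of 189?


0b10111101. Highest set bit at position 7

7


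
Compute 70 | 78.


0b1000110 | 0b1001110 = 0b1001110 = 78

78


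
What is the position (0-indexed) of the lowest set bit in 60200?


0b1110101100101000. Lowest set bit at position 3

3


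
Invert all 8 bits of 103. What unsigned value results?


103 ^ 255 = 152

152


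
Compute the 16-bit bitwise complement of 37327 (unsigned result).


~0b1001000111001111 = 0b110111000110000 = 28208 (16-bit unsigned)

28208


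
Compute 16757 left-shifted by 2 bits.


0b100000101110101 << 2 = 0b10000010111010100 = 67028

67028


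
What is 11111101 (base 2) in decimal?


11111101 in decimal = 253

253


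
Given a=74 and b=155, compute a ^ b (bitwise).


74 ^ 155 = 209

209


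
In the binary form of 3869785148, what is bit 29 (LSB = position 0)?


0b11100110101010000011110000111100, position 29 = 1

1


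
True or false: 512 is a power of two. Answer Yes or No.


0b1000000000. Only one bit set => Yes

Yes


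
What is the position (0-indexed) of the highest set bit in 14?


0b1110. Highest set bit at position 3

3


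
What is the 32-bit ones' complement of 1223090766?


1223090766 ^ 4294967295 = 3071876529

3071876529


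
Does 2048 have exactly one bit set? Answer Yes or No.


0b100000000000. Only one bit set => Yes

Yes


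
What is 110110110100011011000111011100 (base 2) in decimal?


110110110100011011000111011100 in decimal = 919712220

919712220


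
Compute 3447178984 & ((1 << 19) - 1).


3447178984 & 524287 = 509672

509672


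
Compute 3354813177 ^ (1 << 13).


3354813177 ^ (1 << 13) = 3354813177 ^ 8192 = 3354804985

3354804985


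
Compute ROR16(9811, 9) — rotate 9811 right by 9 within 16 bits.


Rotate 0b10011001010011 right by 9 (16-bit) = 0b10100110010011 = 10643

10643


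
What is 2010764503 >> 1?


0b1110111110110011101010011010111 >> 1 = 0b111011111011001110101001101011 = 1005382251

1005382251


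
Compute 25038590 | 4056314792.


0b1011111100000111011111110 | 0b11110001110001100111001110101000 = 0b11110001111111100111111111111110 = 4059987966

4059987966


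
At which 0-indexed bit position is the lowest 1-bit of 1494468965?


0b1011001000100111100100101100101. Lowest set bit at position 0

0


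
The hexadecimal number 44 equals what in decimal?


44 hex = 68 decimal

68


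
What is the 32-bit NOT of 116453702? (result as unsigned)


~0b110111100001111000101000110 = 0b11111001000011110000111010111001 = 4178513593 (32-bit unsigned)

4178513593


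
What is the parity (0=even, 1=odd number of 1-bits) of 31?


0b11111 has 5 ones => parity 1

1


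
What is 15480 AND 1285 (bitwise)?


0b11110001111000 & 0b10100000101 = 0b10000000000 = 1024

1024


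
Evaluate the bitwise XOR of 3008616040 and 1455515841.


0b10110011010100111101011001101000 ^ 0b1010110110000010110100011000001 = 0b11100101100100101011111010101001 = 3851599529

3851599529


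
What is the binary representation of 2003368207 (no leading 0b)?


2003368207 = 1110111011010001111100100001111 in binary

1110111011010001111100100001111


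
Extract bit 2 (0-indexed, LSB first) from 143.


0b10001111, position 2 = 1

1


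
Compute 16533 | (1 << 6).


16533 | (1 << 6) = 16533 | 64 = 16597

16597


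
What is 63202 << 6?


0b1111011011100010 << 6 = 0b1111011011100010000000 = 4044928

4044928


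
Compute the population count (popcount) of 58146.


0b1110001100100010 has 7 set bits

7


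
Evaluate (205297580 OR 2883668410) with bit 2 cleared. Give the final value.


Step 1: 205297580 | 2883668410 = 2952650686
Step 2: 2952650686 & ~(1 << 2) = 2952650682

2952650682


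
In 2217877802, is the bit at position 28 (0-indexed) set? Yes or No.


0b10000100001100100010000100101010, bit 28 = 0. No

No


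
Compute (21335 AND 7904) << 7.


Step 1: 21335 & 7904 = 4672
Step 2: 4672 << 7 = 598016

598016


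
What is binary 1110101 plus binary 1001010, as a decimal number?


1110101 + 1001010 = 10111111 = 191

191


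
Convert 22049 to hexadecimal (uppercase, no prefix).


22049 = 5621 hex

5621


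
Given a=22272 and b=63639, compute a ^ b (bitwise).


22272 ^ 63639 = 44951

44951


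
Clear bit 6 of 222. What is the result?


222 & ~(1 << 6) = 158

158


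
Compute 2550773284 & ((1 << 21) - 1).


2550773284 & 2097151 = 636452

636452


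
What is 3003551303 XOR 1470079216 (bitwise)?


0b10110011000001101000111001000111 ^ 0b1010111100111111010000011110000 = 0b11100100100110010010111010110111 = 3835244215

3835244215


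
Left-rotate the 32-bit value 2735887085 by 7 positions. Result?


Rotate 0b10100011000100100101001011101101 left by 7 (32-bit) = 0b10001001001010010111011011010001 = 2301195985

2301195985


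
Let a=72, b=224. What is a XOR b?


72 ^ 224 = 168

168


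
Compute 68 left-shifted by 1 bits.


0b1000100 << 1 = 0b10001000 = 136

136


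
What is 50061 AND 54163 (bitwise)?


0b1100001110001101 & 0b1101001110010011 = 0b1100001110000001 = 50049

50049


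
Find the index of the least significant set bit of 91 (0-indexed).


0b1011011. Lowest set bit at position 0

0


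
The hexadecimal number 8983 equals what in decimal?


8983 hex = 35203 decimal

35203


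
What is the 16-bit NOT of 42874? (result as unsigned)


~0b1010011101111010 = 0b101100010000101 = 22661 (16-bit unsigned)

22661


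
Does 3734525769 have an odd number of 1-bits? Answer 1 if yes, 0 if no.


0b11011110100110000101011101001001 has 17 ones => parity 1

1


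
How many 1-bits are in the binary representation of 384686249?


0b10110111011011101100010101001 has 17 set bits

17


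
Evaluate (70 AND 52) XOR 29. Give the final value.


Step 1: 70 & 52 = 4
Step 2: 4 ^ 29 = 25

25


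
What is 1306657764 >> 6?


0b1001101111000100000001111100100 >> 6 = 0b1001101111000100000001111 = 20416527

20416527


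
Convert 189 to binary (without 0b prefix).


189 = 10111101 in binary

10111101


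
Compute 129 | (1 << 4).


129 | (1 << 4) = 129 | 16 = 145

145


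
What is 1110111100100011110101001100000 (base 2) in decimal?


1110111100100011110101001100000 in decimal = 2006051424

2006051424


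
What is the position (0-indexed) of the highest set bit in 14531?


0b11100011000011. Highest set bit at position 13

13


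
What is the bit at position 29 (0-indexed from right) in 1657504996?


0b1100010110010111000010011100100, position 29 = 1

1


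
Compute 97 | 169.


0b1100001 | 0b10101001 = 0b11101001 = 233

233


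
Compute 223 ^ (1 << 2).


223 ^ (1 << 2) = 223 ^ 4 = 219

219


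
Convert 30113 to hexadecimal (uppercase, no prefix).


30113 = 75A1 hex

75A1


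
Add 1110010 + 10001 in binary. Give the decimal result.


1110010 + 10001 = 10000011 = 131

131


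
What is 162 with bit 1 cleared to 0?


162 & ~(1 << 1) = 160

160


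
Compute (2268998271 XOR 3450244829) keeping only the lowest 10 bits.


Step 1: 2268998271 ^ 3450244829 = 1251517602
Step 2: 1251517602 & 1023 = 162

162


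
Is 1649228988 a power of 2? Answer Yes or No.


0b1100010010011010011110010111100. Multiple bits set => No

No


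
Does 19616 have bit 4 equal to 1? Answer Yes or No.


0b100110010100000, bit 4 = 0. No

No


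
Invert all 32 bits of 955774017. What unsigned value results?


955774017 ^ 4294967295 = 3339193278

3339193278


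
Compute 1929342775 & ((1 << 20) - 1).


1929342775 & 1048575 = 1011511

1011511


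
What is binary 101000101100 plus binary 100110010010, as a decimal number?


101000101100 + 100110010010 = 1001110111110 = 5054

5054


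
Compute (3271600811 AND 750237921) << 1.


Step 1: 3271600811 & 750237921 = 43169
Step 2: 43169 << 1 = 86338

86338


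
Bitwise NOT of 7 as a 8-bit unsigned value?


~0b111 = 0b11111000 = 248 (8-bit unsigned)

248


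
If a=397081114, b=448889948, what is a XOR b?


397081114 ^ 448889948 = 225148486

225148486


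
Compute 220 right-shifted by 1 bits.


0b11011100 >> 1 = 0b1101110 = 110

110


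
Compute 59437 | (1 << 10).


59437 | (1 << 10) = 59437 | 1024 = 60461

60461


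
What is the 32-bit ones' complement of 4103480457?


4103480457 ^ 4294967295 = 191486838

191486838


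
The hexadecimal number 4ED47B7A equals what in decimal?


4ED47B7A hex = 1322548090 decimal

1322548090


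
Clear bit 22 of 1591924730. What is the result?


1591924730 & ~(1 << 22) = 1587730426

1587730426


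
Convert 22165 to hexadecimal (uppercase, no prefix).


22165 = 5695 hex

5695


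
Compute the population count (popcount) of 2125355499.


0b1111110101011100101100111101011 has 21 set bits

21


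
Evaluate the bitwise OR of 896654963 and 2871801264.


0b110101011100011101111001110011 | 0b10101011001011000011010110110000 = 0b10111111011111011111111111110011 = 3212705779

3212705779


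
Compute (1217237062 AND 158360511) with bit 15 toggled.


Step 1: 1217237062 & 158360511 = 134217734
Step 2: 134217734 ^ (1 << 15) = 134217734 ^ 32768 = 134250502

134250502


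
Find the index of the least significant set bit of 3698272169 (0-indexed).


0b11011100011011110010011110101001. Lowest set bit at position 0

0


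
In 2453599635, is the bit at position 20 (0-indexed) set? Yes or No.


0b10010010001111101111010110010011, bit 20 = 1. Yes

Yes


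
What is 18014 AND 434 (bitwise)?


0b100011001011110 & 0b110110010 = 0b10010 = 18

18


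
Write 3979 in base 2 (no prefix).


3979 = 111110001011 in binary

111110001011


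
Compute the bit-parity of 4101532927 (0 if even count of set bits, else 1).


0b11110100011110000110110011111111 has 21 ones => parity 1

1


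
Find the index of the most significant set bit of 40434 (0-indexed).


0b1001110111110010. Highest set bit at position 15

15


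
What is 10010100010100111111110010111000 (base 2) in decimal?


10010100010100111111110010111000 in decimal = 2488532152

2488532152


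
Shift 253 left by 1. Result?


0b11111101 << 1 = 0b111111010 = 506

506


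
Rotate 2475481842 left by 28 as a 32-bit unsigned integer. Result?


Rotate 0b10010011100011001101101011110010 left by 28 (32-bit) = 0b101001001110001100110110101111 = 691588527

691588527


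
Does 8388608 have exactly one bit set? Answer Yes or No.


0b100000000000000000000000. Only one bit set => Yes

Yes


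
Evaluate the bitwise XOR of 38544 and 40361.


0b1001011010010000 ^ 0b1001110110101001 = 0b101100111001 = 2873

2873


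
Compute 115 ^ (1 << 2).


115 ^ (1 << 2) = 115 ^ 4 = 119

119


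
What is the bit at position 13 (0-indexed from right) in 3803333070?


0b11100010101100100100000111001110, position 13 = 0

0


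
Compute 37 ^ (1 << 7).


37 ^ (1 << 7) = 37 ^ 128 = 165

165


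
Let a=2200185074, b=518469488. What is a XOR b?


2200185074 ^ 518469488 = 2646810498

2646810498


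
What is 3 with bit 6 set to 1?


3 | (1 << 6) = 3 | 64 = 67

67


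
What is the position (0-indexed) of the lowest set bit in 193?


0b11000001. Lowest set bit at position 0

0


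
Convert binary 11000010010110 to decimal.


11000010010110 in decimal = 12438

12438


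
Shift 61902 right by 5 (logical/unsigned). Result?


0b1111000111001110 >> 5 = 0b11110001110 = 1934

1934


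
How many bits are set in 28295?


0b110111010000111 has 9 set bits

9


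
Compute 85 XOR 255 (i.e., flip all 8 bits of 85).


85 ^ 255 = 170

170


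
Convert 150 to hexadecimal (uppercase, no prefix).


150 = 96 hex

96


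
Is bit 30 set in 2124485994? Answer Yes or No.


0b1111110101000010001010101101010, bit 30 = 1. Yes

Yes


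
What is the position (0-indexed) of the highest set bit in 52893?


0b1100111010011101. Highest set bit at position 15

15


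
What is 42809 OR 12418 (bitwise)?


0b1010011100111001 | 0b11000010000010 = 0b1011011110111011 = 47035

47035


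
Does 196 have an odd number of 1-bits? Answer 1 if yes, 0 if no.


0b11000100 has 3 ones => parity 1

1


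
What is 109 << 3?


0b1101101 << 3 = 0b1101101000 = 872

872


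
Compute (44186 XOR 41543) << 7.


Step 1: 44186 ^ 41543 = 3805
Step 2: 3805 << 7 = 487040

487040


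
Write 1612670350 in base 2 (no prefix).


1612670350 = 1100000000111110110010110001110 in binary

1100000000111110110010110001110


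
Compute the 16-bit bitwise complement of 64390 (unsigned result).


~0b1111101110000110 = 0b10001111001 = 1145 (16-bit unsigned)

1145


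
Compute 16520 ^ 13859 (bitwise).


0b100000010001000 ^ 0b11011000100011 = 0b111011010101011 = 30379

30379


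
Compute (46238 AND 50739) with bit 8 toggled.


Step 1: 46238 & 50739 = 33810
Step 2: 33810 ^ (1 << 8) = 33810 ^ 256 = 34066

34066


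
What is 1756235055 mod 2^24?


1756235055 & 16777215 = 11404591

11404591


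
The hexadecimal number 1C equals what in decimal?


1C hex = 28 decimal

28


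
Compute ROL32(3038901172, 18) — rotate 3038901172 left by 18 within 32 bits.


Rotate 0b10110101001000011111001110110100 left by 18 (32-bit) = 0b11001110110100101101010010000111 = 3469923463

3469923463


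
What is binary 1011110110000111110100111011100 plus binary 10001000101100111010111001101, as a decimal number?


1011110110000111110100111011100 + 10001000101100111010111001101 = 1101111110110100101111110101001 = 1876582313

1876582313


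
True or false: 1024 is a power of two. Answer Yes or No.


0b10000000000. Only one bit set => Yes

Yes


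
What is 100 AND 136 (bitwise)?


0b1100100 & 0b10001000 = 0b0 = 0

0


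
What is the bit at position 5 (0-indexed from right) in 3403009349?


0b11001010110101011100110101000101, position 5 = 0

0


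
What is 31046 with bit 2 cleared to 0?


31046 & ~(1 << 2) = 31042

31042
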